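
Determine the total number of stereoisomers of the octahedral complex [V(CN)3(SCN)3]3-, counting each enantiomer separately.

The six octahedral sites form three mutually perpendicular trans pairs.
There are 2 geometric isomers: CN mer; CN fac.
Each arrangement has an internal mirror plane or centre of symmetry, so none is chiral.

2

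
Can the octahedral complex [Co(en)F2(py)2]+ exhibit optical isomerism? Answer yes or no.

yes

In an octahedral complex each vertex has one trans partner and four cis neighbours.
Each en is bidentate and must span two cis positions.
The distinct arrangements are (3 in all): F trans, py cis; F cis, py trans; F cis, py cis (chiral).
One of these lacks any improper symmetry element and so occurs as an enantiomeric pair, giving 3 + 1 = 4 stereoisomers in total.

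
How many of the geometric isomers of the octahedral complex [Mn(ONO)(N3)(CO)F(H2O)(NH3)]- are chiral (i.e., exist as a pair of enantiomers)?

An octahedron has six vertices in three trans pairs; every non-trans pair is cis.
Exhaustive case analysis gives 15 geometric isomers.
Of these, 15 lack any improper symmetry element and so occur as enantiomeric pairs, giving 15 + 15 = 30 stereoisomers in total.

15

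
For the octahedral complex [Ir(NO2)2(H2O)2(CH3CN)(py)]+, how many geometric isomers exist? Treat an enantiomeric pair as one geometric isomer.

6

In an octahedral complex each vertex has one trans partner and four cis neighbours.
The distinct arrangements are (6 in all): NO2 cis, H2O cis (3 arrangements, 2 chiral); NO2 trans, H2O cis; NO2 cis, H2O trans; NO2 trans, H2O trans.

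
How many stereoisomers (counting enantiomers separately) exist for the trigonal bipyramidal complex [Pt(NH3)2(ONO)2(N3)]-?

A trigonal bipyramid has two axial and three equatorial sites, which are chemically inequivalent.
Systematic enumeration (placing each ligand type in turn and discarding arrangements equivalent by rotation or reflection) gives 5 geometric isomers.
One of these lacks any improper symmetry element and so occurs as an enantiomeric pair, giving 5 + 1 = 6 stereoisomers in total.

6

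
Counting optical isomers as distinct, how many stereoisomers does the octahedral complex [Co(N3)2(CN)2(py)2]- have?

6

An octahedron has six vertices in three trans pairs; every non-trans pair is cis.
Systematic placement gives 5 geometric isomers: N3 trans, CN trans, py trans; N3 cis, CN trans, py cis; N3 cis, CN cis, py trans; N3 cis, CN cis, py cis (chiral); N3 trans, CN cis, py cis.
One of these lacks any improper symmetry element and so occurs as an enantiomeric pair, giving 5 + 1 = 6 stereoisomers in total.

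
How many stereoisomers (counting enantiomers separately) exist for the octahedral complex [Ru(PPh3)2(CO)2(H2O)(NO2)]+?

8

The six octahedral sites form three mutually perpendicular trans pairs.
There are 6 geometric isomers: PPh3 trans, CO trans; PPh3 cis, CO trans; PPh3 trans, CO cis; PPh3 cis, CO cis (3 arrangements, 2 chiral).
Of these, 2 lack any improper symmetry element and so occur as enantiomeric pairs, giving 6 + 2 = 8 stereoisomers in total.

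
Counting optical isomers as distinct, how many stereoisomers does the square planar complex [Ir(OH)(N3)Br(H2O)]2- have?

3

The distinct arrangements are (3 in all): (Br/N3 trans, H2O/OH trans); (Br/OH trans, H2O/N3 trans); (Br/H2O trans, N3/OH trans).
Each arrangement has an internal mirror plane or centre of symmetry, so none is chiral.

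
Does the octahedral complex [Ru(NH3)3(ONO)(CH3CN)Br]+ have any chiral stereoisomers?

yes

An octahedron has six vertices in three trans pairs; every non-trans pair is cis.
There are 4 geometric isomers: NH3 mer (3 arrangements); NH3 fac (chiral).
One of these lacks any improper symmetry element and so occurs as an enantiomeric pair, giving 4 + 1 = 5 stereoisomers in total.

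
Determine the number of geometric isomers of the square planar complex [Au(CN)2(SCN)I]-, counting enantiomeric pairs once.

In a square planar complex each vertex has one trans partner and two cis neighbours.
Working through the distinct placements yields 2 geometric isomers: CN cis; CN trans.

2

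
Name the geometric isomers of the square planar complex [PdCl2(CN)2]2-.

A square has two trans pairs of vertices; adjacent vertices are cis.
There are 2 geometric isomers: Cl cis; Cl trans.

cis and trans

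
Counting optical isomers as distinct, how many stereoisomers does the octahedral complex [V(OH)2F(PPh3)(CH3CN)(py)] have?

Exhaustive case analysis gives 9 geometric isomers.
Of these, 6 lack any improper symmetry element and so occur as enantiomeric pairs, giving 9 + 6 = 15 stereoisomers in total.

15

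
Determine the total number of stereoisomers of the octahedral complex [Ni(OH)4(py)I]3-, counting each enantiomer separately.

2

The distinct arrangements are (2 in all): py and I mutually cis; py and I mutually trans.
Each arrangement has an internal mirror plane or centre of symmetry, so none is chiral.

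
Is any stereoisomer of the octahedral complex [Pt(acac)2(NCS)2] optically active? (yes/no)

An octahedron has six vertices in three trans pairs; every non-trans pair is cis.
Each acac is bidentate and must span two cis positions.
Working through the distinct placements yields 2 geometric isomers: NCS trans; NCS cis (chiral).
One of these lacks any improper symmetry element and so occurs as an enantiomeric pair, giving 2 + 1 = 3 stereoisomers in total.

yes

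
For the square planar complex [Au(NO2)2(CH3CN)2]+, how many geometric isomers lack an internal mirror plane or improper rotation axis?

A square has two trans pairs of vertices; adjacent vertices are cis.
Systematic placement gives 2 geometric isomers: NO2 cis; NO2 trans.
Each arrangement has an internal mirror plane or centre of symmetry, so none is chiral.

0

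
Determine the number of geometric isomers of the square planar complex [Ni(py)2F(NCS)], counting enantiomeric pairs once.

2

In a square planar complex each vertex has one trans partner and two cis neighbours.
Working through the distinct placements yields 2 geometric isomers: py cis; py trans.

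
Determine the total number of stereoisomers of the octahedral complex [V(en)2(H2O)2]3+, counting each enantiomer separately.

3

Each en is bidentate and must span two cis positions.
The distinct arrangements are (2 in all): H2O trans; H2O cis (chiral).
One of these lacks any improper symmetry element and so occurs as an enantiomeric pair, giving 2 + 1 = 3 stereoisomers in total.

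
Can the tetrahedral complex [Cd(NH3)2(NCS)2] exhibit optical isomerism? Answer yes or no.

All four vertices of a tetrahedron are equivalent and mutually adjacent, so cis/trans isomerism cannot arise.
Only one geometric arrangement is possible.

no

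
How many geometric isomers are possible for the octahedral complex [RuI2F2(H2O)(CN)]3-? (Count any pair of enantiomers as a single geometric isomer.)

There are 6 geometric isomers: I trans, F cis; I cis, F cis (3 arrangements, 2 chiral); I trans, F trans; I cis, F trans.

6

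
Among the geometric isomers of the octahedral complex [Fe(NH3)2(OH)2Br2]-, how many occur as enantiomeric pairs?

The six octahedral sites form three mutually perpendicular trans pairs.
Systematic placement gives 5 geometric isomers: NH3 trans, OH trans, Br trans; NH3 cis, OH cis, Br trans; NH3 cis, OH trans, Br cis; NH3 cis, OH cis, Br cis (chiral); NH3 trans, OH cis, Br cis.
One of these lacks any improper symmetry element and so occurs as an enantiomeric pair, giving 5 + 1 = 6 stereoisomers in total.

1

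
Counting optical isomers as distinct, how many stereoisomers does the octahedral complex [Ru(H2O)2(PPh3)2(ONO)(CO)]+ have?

The six octahedral sites form three mutually perpendicular trans pairs.
There are 6 geometric isomers: H2O cis, PPh3 trans; H2O cis, PPh3 cis (3 arrangements, 2 chiral); H2O trans, PPh3 trans; H2O trans, PPh3 cis.
Of these, 2 lack any improper symmetry element and so occur as enantiomeric pairs, giving 6 + 2 = 8 stereoisomers in total.

8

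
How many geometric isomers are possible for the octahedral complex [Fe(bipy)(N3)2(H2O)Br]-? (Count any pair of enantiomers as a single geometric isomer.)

4

The six octahedral sites form three mutually perpendicular trans pairs.
Each bipy is bidentate and must span two cis positions.
The distinct arrangements are (4 in all): N3 cis (3 arrangements, 2 chiral); N3 trans.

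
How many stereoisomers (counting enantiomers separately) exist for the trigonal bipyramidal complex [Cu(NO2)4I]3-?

There are 2 geometric isomers: I axial; I equatorial.
Each arrangement has an internal mirror plane or centre of symmetry, so none is chiral.

2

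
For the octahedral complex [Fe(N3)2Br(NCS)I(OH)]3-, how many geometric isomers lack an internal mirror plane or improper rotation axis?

6

The six octahedral sites form three mutually perpendicular trans pairs.
Systematic enumeration (placing each ligand type in turn and discarding arrangements equivalent by rotation or reflection) gives 9 geometric isomers.
Of these, 6 lack any improper symmetry element and so occur as enantiomeric pairs, giving 9 + 6 = 15 stereoisomers in total.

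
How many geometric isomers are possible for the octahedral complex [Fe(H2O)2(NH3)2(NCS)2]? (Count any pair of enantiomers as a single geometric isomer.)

In an octahedral complex each vertex has one trans partner and four cis neighbours.
Systematic placement gives 5 geometric isomers: H2O trans, NH3 trans, NCS trans; H2O trans, NH3 cis, NCS cis; H2O cis, NH3 trans, NCS cis; H2O cis, NH3 cis, NCS cis (chiral); H2O cis, NH3 cis, NCS trans.

5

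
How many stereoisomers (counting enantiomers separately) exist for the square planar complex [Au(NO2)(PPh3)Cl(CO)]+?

3

A square has two trans pairs of vertices; adjacent vertices are cis.
The distinct arrangements are (3 in all): (CO/NO2 trans, Cl/PPh3 trans); (CO/PPh3 trans, Cl/NO2 trans); (CO/Cl trans, NO2/PPh3 trans).
Each arrangement has an internal mirror plane or centre of symmetry, so none is chiral.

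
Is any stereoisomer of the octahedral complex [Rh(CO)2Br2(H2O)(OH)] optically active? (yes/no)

In an octahedral complex each vertex has one trans partner and four cis neighbours.
Systematic placement gives 6 geometric isomers: CO trans, Br trans; CO cis, Br trans; CO cis, Br cis (3 arrangements, 2 chiral); CO trans, Br cis.
Of these, 2 lack any improper symmetry element and so occur as enantiomeric pairs, giving 6 + 2 = 8 stereoisomers in total.

yes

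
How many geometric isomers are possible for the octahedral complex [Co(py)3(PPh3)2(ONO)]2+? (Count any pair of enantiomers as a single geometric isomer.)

The distinct arrangements are (3 in all): py mer, PPh3 cis; py mer, PPh3 trans; py fac, PPh3 cis.

3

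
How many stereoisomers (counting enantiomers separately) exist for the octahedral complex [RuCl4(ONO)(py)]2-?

An octahedron has six vertices in three trans pairs; every non-trans pair is cis.
Systematic placement gives 2 geometric isomers: ONO and py mutually trans; ONO and py mutually cis.
Each arrangement has an internal mirror plane or centre of symmetry, so none is chiral.

2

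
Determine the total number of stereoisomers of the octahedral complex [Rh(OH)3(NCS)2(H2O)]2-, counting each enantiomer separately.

Working through the distinct placements yields 3 geometric isomers: OH mer, NCS cis; OH mer, NCS trans; OH fac, NCS cis.
Each arrangement has an internal mirror plane or centre of symmetry, so none is chiral.

3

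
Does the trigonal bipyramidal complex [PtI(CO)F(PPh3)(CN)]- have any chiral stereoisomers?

yes

In a trigonal bipyramid the two axial positions differ from the three equatorial ones.
Systematic enumeration (placing each ligand type in turn and discarding arrangements equivalent by rotation or reflection) gives 10 geometric isomers.
Of these, 10 lack any improper symmetry element and so occur as enantiomeric pairs, giving 10 + 10 = 20 stereoisomers in total.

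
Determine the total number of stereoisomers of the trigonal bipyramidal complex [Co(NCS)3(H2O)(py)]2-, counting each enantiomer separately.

A trigonal bipyramid has two axial and three equatorial sites, which are chemically inequivalent.
Working through the distinct placements yields 4 geometric isomers: H2O axial, py equatorial; H2O axial, py axial; H2O equatorial, py equatorial; H2O equatorial, py axial.
Each arrangement has an internal mirror plane or centre of symmetry, so none is chiral.

4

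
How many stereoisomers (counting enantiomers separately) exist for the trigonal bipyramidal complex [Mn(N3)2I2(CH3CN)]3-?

Placing the ligands in turn and identifying arrangements related by rotation or reflection leaves 5 distinct geometric isomers.
One of these lacks any improper symmetry element and so occurs as an enantiomeric pair, giving 5 + 1 = 6 stereoisomers in total.

6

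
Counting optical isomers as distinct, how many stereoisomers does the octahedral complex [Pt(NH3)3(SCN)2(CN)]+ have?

3

Working through the distinct placements yields 3 geometric isomers: NH3 mer, SCN trans; NH3 fac, SCN cis; NH3 mer, SCN cis.
Each arrangement has an internal mirror plane or centre of symmetry, so none is chiral.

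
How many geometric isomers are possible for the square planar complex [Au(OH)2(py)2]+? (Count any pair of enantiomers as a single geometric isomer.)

The distinct arrangements are (2 in all): OH cis; OH trans.

2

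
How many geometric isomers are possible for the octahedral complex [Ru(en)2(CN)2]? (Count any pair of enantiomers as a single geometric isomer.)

In an octahedral complex each vertex has one trans partner and four cis neighbours.
Each en is bidentate and must span two cis positions.
The distinct arrangements are (2 in all): CN trans; CN cis (chiral).

2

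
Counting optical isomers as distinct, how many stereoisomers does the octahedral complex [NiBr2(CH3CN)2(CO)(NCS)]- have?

8

The six octahedral sites form three mutually perpendicular trans pairs.
Systematic placement gives 6 geometric isomers: Br trans, CH3CN trans; Br trans, CH3CN cis; Br cis, CH3CN cis (3 arrangements, 2 chiral); Br cis, CH3CN trans.
Of these, 2 lack any improper symmetry element and so occur as enantiomeric pairs, giving 6 + 2 = 8 stereoisomers in total.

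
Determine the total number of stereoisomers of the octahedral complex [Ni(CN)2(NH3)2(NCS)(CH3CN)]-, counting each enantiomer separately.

8

An octahedron has six vertices in three trans pairs; every non-trans pair is cis.
The distinct arrangements are (6 in all): CN cis, NH3 trans; CN cis, NH3 cis (3 arrangements, 2 chiral); CN trans, NH3 trans; CN trans, NH3 cis.
Of these, 2 lack any improper symmetry element and so occur as enantiomeric pairs, giving 6 + 2 = 8 stereoisomers in total.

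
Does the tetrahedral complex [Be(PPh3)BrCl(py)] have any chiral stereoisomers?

Only one geometric arrangement is possible; it has no improper symmetry element, so it exists as a pair of enantiomers (2 stereoisomers).

yes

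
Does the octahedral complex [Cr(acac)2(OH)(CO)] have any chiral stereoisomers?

yes

Each acac is bidentate and must span two cis positions.
Systematic placement gives 2 geometric isomers: OH and CO mutually trans; OH and CO mutually cis (chiral).
One of these lacks any improper symmetry element and so occurs as an enantiomeric pair, giving 2 + 1 = 3 stereoisomers in total.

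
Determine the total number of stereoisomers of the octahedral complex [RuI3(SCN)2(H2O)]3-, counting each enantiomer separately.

An octahedron has six vertices in three trans pairs; every non-trans pair is cis.
There are 3 geometric isomers: I mer, SCN trans; I fac, SCN cis; I mer, SCN cis.
Each arrangement has an internal mirror plane or centre of symmetry, so none is chiral.

3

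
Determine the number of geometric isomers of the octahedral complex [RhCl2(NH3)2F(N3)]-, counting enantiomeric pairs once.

6

An octahedron has six vertices in three trans pairs; every non-trans pair is cis.
The distinct arrangements are (6 in all): Cl trans, NH3 trans; Cl trans, NH3 cis; Cl cis, NH3 trans; Cl cis, NH3 cis (3 arrangements, 2 chiral).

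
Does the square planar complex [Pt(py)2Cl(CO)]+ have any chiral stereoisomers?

no

A square has two trans pairs of vertices; adjacent vertices are cis.
The distinct arrangements are (2 in all): py cis; py trans.
Each arrangement has an internal mirror plane or centre of symmetry, so none is chiral.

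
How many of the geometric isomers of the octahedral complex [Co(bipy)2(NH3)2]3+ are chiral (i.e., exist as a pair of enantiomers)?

1

The six octahedral sites form three mutually perpendicular trans pairs.
Each bipy is bidentate and must span two cis positions.
Systematic placement gives 2 geometric isomers: NH3 trans; NH3 cis (chiral).
One of these lacks any improper symmetry element and so occurs as an enantiomeric pair, giving 2 + 1 = 3 stereoisomers in total.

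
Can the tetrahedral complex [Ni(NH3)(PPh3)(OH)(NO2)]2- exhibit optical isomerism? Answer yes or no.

yes

All four vertices of a tetrahedron are equivalent and mutually adjacent, so cis/trans isomerism cannot arise.
Only one geometric arrangement is possible; it has no improper symmetry element, so it exists as a pair of enantiomers (2 stereoisomers).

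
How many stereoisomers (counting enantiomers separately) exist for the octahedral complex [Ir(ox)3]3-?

2

In an octahedral complex each vertex has one trans partner and four cis neighbours.
Each ox is bidentate and must span two cis positions.
Only one geometric arrangement is possible; it has no improper symmetry element, so it exists as a pair of enantiomers (2 stereoisomers).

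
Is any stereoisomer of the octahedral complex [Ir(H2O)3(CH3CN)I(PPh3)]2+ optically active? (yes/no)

yes

Systematic placement gives 4 geometric isomers: H2O mer (3 arrangements); H2O fac (chiral).
One of these lacks any improper symmetry element and so occurs as an enantiomeric pair, giving 4 + 1 = 5 stereoisomers in total.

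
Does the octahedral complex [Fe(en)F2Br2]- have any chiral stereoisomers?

In an octahedral complex each vertex has one trans partner and four cis neighbours.
Each en is bidentate and must span two cis positions.
There are 3 geometric isomers: F cis, Br trans; F cis, Br cis (chiral); F trans, Br cis.
One of these lacks any improper symmetry element and so occurs as an enantiomeric pair, giving 3 + 1 = 4 stereoisomers in total.

yes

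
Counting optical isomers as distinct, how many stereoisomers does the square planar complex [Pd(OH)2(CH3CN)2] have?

2

In a square planar complex each vertex has one trans partner and two cis neighbours.
Working through the distinct placements yields 2 geometric isomers: OH cis; OH trans.
Each arrangement has an internal mirror plane or centre of symmetry, so none is chiral.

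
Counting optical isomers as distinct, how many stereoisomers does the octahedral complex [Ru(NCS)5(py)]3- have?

In an octahedral complex each vertex has one trans partner and four cis neighbours.
Only one geometric arrangement is possible.

1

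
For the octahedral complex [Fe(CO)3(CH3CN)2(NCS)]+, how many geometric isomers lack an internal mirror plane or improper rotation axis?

Systematic placement gives 3 geometric isomers: CO mer, CH3CN trans; CO fac, CH3CN cis; CO mer, CH3CN cis.
Each arrangement has an internal mirror plane or centre of symmetry, so none is chiral.

0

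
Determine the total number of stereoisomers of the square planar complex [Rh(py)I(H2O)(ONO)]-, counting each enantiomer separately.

In a square planar complex each vertex has one trans partner and two cis neighbours.
Working through the distinct placements yields 3 geometric isomers: (H2O/ONO trans, I/py trans); (H2O/py trans, I/ONO trans); (H2O/I trans, ONO/py trans).
Each arrangement has an internal mirror plane or centre of symmetry, so none is chiral.

3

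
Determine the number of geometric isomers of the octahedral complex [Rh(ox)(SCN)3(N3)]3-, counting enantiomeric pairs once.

2

The six octahedral sites form three mutually perpendicular trans pairs.
Each ox is bidentate and must span two cis positions.
There are 2 geometric isomers: SCN fac; SCN mer.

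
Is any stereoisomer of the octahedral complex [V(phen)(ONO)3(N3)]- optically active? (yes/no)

The six octahedral sites form three mutually perpendicular trans pairs.
Each phen is bidentate and must span two cis positions.
There are 2 geometric isomers: ONO fac; ONO mer.
Each arrangement has an internal mirror plane or centre of symmetry, so none is chiral.

no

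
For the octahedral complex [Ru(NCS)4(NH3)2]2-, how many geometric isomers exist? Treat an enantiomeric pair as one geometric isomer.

The six octahedral sites form three mutually perpendicular trans pairs.
Working through the distinct placements yields 2 geometric isomers: NH3 trans; NH3 cis.

2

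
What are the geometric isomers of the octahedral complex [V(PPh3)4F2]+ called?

The six octahedral sites form three mutually perpendicular trans pairs.
Systematic placement gives 2 geometric isomers: F trans; F cis.

cis and trans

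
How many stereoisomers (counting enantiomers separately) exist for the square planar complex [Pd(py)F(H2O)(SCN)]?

A square has two trans pairs of vertices; adjacent vertices are cis.
Working through the distinct placements yields 3 geometric isomers: (F/SCN trans, H2O/py trans); (F/py trans, H2O/SCN trans); (F/H2O trans, SCN/py trans).
Each arrangement has an internal mirror plane or centre of symmetry, so none is chiral.

3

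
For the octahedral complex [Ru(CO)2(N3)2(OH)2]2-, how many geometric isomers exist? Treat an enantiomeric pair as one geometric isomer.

5

The distinct arrangements are (5 in all): CO trans, N3 trans, OH trans; CO trans, N3 cis, OH cis; CO cis, N3 cis, OH trans; CO cis, N3 cis, OH cis (chiral); CO cis, N3 trans, OH cis.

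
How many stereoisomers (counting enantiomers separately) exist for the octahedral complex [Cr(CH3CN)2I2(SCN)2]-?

6

An octahedron has six vertices in three trans pairs; every non-trans pair is cis.
Systematic placement gives 5 geometric isomers: CH3CN trans, I trans, SCN trans; CH3CN trans, I cis, SCN cis; CH3CN cis, I cis, SCN trans; CH3CN cis, I cis, SCN cis (chiral); CH3CN cis, I trans, SCN cis.
One of these lacks any improper symmetry element and so occurs as an enantiomeric pair, giving 5 + 1 = 6 stereoisomers in total.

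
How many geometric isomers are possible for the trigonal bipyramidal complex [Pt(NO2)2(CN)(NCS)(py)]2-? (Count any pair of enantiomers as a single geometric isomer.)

7

Systematic enumeration (placing each ligand type in turn and discarding arrangements equivalent by rotation or reflection) gives 7 geometric isomers.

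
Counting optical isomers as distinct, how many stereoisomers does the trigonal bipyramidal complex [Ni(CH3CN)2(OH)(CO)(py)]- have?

In a trigonal bipyramid the two axial positions differ from the three equatorial ones.
Systematic enumeration (placing each ligand type in turn and discarding arrangements equivalent by rotation or reflection) gives 7 geometric isomers.
Of these, 3 lack any improper symmetry element and so occur as enantiomeric pairs, giving 7 + 3 = 10 stereoisomers in total.

10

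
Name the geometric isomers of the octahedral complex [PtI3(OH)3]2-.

In an octahedral complex each vertex has one trans partner and four cis neighbours.
The distinct arrangements are (2 in all): I mer; I fac.

fac and mer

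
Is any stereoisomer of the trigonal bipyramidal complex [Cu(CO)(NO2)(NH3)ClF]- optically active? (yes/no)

yes

Systematic enumeration (placing each ligand type in turn and discarding arrangements equivalent by rotation or reflection) gives 10 geometric isomers.
Of these, 10 lack any improper symmetry element and so occur as enantiomeric pairs, giving 10 + 10 = 20 stereoisomers in total.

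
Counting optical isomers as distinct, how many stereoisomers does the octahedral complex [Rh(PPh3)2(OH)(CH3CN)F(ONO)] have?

An octahedron has six vertices in three trans pairs; every non-trans pair is cis.
Exhaustive case analysis gives 9 geometric isomers.
Of these, 6 lack any improper symmetry element and so occur as enantiomeric pairs, giving 9 + 6 = 15 stereoisomers in total.

15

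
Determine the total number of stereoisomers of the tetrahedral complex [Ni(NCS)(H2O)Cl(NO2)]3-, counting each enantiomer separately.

2

Only one geometric arrangement is possible; it has no improper symmetry element, so it exists as a pair of enantiomers (2 stereoisomers).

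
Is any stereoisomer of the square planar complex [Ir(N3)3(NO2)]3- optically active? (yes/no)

Only one geometric arrangement is possible.

no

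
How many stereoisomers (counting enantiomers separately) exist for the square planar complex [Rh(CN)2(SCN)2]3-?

In a square planar complex each vertex has one trans partner and two cis neighbours.
Systematic placement gives 2 geometric isomers: CN cis; CN trans.
Each arrangement has an internal mirror plane or centre of symmetry, so none is chiral.

2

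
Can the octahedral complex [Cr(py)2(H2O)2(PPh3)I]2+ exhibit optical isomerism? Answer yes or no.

yes

In an octahedral complex each vertex has one trans partner and four cis neighbours.
There are 6 geometric isomers: py trans, H2O trans; py cis, H2O trans; py trans, H2O cis; py cis, H2O cis (3 arrangements, 2 chiral).
Of these, 2 lack any improper symmetry element and so occur as enantiomeric pairs, giving 6 + 2 = 8 stereoisomers in total.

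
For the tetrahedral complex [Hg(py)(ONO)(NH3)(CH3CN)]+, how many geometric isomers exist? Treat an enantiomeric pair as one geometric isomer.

All four vertices of a tetrahedron are equivalent and mutually adjacent, so cis/trans isomerism cannot arise.
Only one geometric arrangement is possible; it has no improper symmetry element, so it exists as a pair of enantiomers (2 stereoisomers).

1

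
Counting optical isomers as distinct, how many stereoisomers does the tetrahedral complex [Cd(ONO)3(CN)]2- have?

1

In a tetrahedral complex all four positions are equivalent and every pair of ligands is adjacent — there is no cis/trans distinction.
Only one geometric arrangement is possible.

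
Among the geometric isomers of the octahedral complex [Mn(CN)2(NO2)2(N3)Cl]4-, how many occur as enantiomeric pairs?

The distinct arrangements are (6 in all): CN trans, NO2 trans; CN trans, NO2 cis; CN cis, NO2 trans; CN cis, NO2 cis (3 arrangements, 2 chiral).
Of these, 2 lack any improper symmetry element and so occur as enantiomeric pairs, giving 6 + 2 = 8 stereoisomers in total.

2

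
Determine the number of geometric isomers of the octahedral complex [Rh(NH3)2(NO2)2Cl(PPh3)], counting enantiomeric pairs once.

6

Systematic placement gives 6 geometric isomers: NH3 cis, NO2 cis (3 arrangements, 2 chiral); NH3 cis, NO2 trans; NH3 trans, NO2 cis; NH3 trans, NO2 trans.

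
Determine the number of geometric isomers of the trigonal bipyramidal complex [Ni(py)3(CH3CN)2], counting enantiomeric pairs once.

3

A trigonal bipyramid has two axial and three equatorial sites, which are chemically inequivalent.
There are 3 geometric isomers: CH3CN both axial; CH3CN one axial, one equatorial; CH3CN both equatorial.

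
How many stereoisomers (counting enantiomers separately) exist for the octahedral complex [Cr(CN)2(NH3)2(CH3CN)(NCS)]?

In an octahedral complex each vertex has one trans partner and four cis neighbours.
There are 6 geometric isomers: CN cis, NH3 trans; CN cis, NH3 cis (3 arrangements, 2 chiral); CN trans, NH3 trans; CN trans, NH3 cis.
Of these, 2 lack any improper symmetry element and so occur as enantiomeric pairs, giving 6 + 2 = 8 stereoisomers in total.

8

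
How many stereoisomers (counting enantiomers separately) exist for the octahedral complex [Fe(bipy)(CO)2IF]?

In an octahedral complex each vertex has one trans partner and four cis neighbours.
Each bipy is bidentate and must span two cis positions.
Systematic placement gives 4 geometric isomers: CO trans; CO cis (3 arrangements, 2 chiral).
Of these, 2 lack any improper symmetry element and so occur as enantiomeric pairs, giving 4 + 2 = 6 stereoisomers in total.

6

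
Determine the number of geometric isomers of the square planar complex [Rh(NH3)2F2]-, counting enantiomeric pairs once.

2

In a square planar complex each vertex has one trans partner and two cis neighbours.
The distinct arrangements are (2 in all): NH3 cis; NH3 trans.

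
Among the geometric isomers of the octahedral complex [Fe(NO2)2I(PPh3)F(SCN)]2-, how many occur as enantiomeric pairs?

The six octahedral sites form three mutually perpendicular trans pairs.
Placing the ligands in turn and identifying arrangements related by rotation or reflection leaves 9 distinct geometric isomers.
Of these, 6 lack any improper symmetry element and so occur as enantiomeric pairs, giving 9 + 6 = 15 stereoisomers in total.

6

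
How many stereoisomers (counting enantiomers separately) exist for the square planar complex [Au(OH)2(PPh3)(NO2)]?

In a square planar complex each vertex has one trans partner and two cis neighbours.
Systematic placement gives 2 geometric isomers: OH cis; OH trans.
Each arrangement has an internal mirror plane or centre of symmetry, so none is chiral.

2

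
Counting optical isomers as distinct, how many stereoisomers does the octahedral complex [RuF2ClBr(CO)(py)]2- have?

15

In an octahedral complex each vertex has one trans partner and four cis neighbours.
Exhaustive case analysis gives 9 geometric isomers.
Of these, 6 lack any improper symmetry element and so occur as enantiomeric pairs, giving 9 + 6 = 15 stereoisomers in total.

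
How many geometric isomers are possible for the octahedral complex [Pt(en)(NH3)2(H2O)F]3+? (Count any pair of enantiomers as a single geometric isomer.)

4

Each en is bidentate and must span two cis positions.
The distinct arrangements are (4 in all): NH3 cis (3 arrangements, 2 chiral); NH3 trans.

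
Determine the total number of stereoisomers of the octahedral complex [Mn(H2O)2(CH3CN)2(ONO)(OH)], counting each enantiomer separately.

8

The distinct arrangements are (6 in all): H2O trans, CH3CN trans; H2O cis, CH3CN trans; H2O cis, CH3CN cis (3 arrangements, 2 chiral); H2O trans, CH3CN cis.
Of these, 2 lack any improper symmetry element and so occur as enantiomeric pairs, giving 6 + 2 = 8 stereoisomers in total.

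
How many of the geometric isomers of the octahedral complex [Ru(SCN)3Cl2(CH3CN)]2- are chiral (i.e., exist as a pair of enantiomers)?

0

In an octahedral complex each vertex has one trans partner and four cis neighbours.
Systematic placement gives 3 geometric isomers: SCN mer, Cl cis; SCN mer, Cl trans; SCN fac, Cl cis.
Each arrangement has an internal mirror plane or centre of symmetry, so none is chiral.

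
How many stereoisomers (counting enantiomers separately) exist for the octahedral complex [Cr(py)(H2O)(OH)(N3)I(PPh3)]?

30

An octahedron has six vertices in three trans pairs; every non-trans pair is cis.
Exhaustive case analysis gives 15 geometric isomers.
Of these, 15 lack any improper symmetry element and so occur as enantiomeric pairs, giving 15 + 15 = 30 stereoisomers in total.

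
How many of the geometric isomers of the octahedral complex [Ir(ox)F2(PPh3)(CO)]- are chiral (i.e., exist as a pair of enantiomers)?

An octahedron has six vertices in three trans pairs; every non-trans pair is cis.
Each ox is bidentate and must span two cis positions.
Working through the distinct placements yields 4 geometric isomers: F cis (3 arrangements, 2 chiral); F trans.
Of these, 2 lack any improper symmetry element and so occur as enantiomeric pairs, giving 4 + 2 = 6 stereoisomers in total.

2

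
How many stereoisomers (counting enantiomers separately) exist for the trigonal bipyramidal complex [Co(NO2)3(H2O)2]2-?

3

A trigonal bipyramid has two axial and three equatorial sites, which are chemically inequivalent.
The distinct arrangements are (3 in all): H2O both axial; H2O one axial, one equatorial; H2O both equatorial.
Each arrangement has an internal mirror plane or centre of symmetry, so none is chiral.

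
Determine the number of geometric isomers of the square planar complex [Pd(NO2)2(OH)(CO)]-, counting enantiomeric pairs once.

A square has two trans pairs of vertices; adjacent vertices are cis.
There are 2 geometric isomers: NO2 cis; NO2 trans.

2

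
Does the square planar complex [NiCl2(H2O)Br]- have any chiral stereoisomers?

A square has two trans pairs of vertices; adjacent vertices are cis.
The distinct arrangements are (2 in all): Cl cis; Cl trans.
Each arrangement has an internal mirror plane or centre of symmetry, so none is chiral.

no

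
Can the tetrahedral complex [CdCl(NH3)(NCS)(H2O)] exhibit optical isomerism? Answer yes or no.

In a tetrahedral complex all four positions are equivalent and every pair of ligands is adjacent — there is no cis/trans distinction.
Only one geometric arrangement is possible; it has no improper symmetry element, so it exists as a pair of enantiomers (2 stereoisomers).

yes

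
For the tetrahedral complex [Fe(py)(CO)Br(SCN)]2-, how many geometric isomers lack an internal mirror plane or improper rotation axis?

1

All four vertices of a tetrahedron are equivalent and mutually adjacent, so cis/trans isomerism cannot arise.
Only one geometric arrangement is possible; it has no improper symmetry element, so it exists as a pair of enantiomers (2 stereoisomers).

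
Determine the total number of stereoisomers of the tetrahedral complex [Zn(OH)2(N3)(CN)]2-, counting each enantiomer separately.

In a tetrahedral complex all four positions are equivalent and every pair of ligands is adjacent — there is no cis/trans distinction.
Only one geometric arrangement is possible.

1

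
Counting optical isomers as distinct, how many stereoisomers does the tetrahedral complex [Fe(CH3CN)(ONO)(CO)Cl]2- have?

In a tetrahedral complex all four positions are equivalent and every pair of ligands is adjacent — there is no cis/trans distinction.
Only one geometric arrangement is possible; it has no improper symmetry element, so it exists as a pair of enantiomers (2 stereoisomers).

2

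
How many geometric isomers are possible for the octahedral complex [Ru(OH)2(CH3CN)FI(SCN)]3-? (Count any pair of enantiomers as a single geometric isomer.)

9

In an octahedral complex each vertex has one trans partner and four cis neighbours.
Systematic enumeration (placing each ligand type in turn and discarding arrangements equivalent by rotation or reflection) gives 9 geometric isomers.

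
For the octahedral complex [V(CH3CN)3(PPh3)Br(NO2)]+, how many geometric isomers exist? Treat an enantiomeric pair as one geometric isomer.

4

An octahedron has six vertices in three trans pairs; every non-trans pair is cis.
There are 4 geometric isomers: CH3CN mer (3 arrangements); CH3CN fac (chiral).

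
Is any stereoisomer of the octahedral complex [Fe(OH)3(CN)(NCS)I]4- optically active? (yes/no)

yes

In an octahedral complex each vertex has one trans partner and four cis neighbours.
Systematic placement gives 4 geometric isomers: OH mer (3 arrangements); OH fac (chiral).
One of these lacks any improper symmetry element and so occurs as an enantiomeric pair, giving 4 + 1 = 5 stereoisomers in total.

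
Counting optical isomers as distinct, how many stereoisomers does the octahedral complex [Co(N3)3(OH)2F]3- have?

3

In an octahedral complex each vertex has one trans partner and four cis neighbours.
Working through the distinct placements yields 3 geometric isomers: N3 mer, OH trans; N3 fac, OH cis; N3 mer, OH cis.
Each arrangement has an internal mirror plane or centre of symmetry, so none is chiral.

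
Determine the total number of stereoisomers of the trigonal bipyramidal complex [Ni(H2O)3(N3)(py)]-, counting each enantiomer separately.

4

Systematic placement gives 4 geometric isomers: N3 equatorial, py equatorial; N3 axial, py equatorial; N3 equatorial, py axial; N3 axial, py axial.
Each arrangement has an internal mirror plane or centre of symmetry, so none is chiral.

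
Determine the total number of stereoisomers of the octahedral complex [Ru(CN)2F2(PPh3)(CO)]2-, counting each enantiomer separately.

Systematic placement gives 6 geometric isomers: CN trans, F cis; CN trans, F trans; CN cis, F cis (3 arrangements, 2 chiral); CN cis, F trans.
Of these, 2 lack any improper symmetry element and so occur as enantiomeric pairs, giving 6 + 2 = 8 stereoisomers in total.

8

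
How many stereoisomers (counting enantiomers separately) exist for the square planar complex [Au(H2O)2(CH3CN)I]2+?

2

In a square planar complex each vertex has one trans partner and two cis neighbours.
The distinct arrangements are (2 in all): H2O cis; H2O trans.
Each arrangement has an internal mirror plane or centre of symmetry, so none is chiral.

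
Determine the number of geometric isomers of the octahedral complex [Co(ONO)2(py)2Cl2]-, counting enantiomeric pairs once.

5

An octahedron has six vertices in three trans pairs; every non-trans pair is cis.
The distinct arrangements are (5 in all): ONO trans, py trans, Cl trans; ONO cis, py cis, Cl trans; ONO cis, py trans, Cl cis; ONO cis, py cis, Cl cis (chiral); ONO trans, py cis, Cl cis.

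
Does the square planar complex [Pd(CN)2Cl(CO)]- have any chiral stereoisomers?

no

A square has two trans pairs of vertices; adjacent vertices are cis.
There are 2 geometric isomers: CN cis; CN trans.
Each arrangement has an internal mirror plane or centre of symmetry, so none is chiral.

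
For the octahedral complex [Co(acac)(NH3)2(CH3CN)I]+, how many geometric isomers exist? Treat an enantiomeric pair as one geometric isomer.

Each acac is bidentate and must span two cis positions.
Working through the distinct placements yields 4 geometric isomers: NH3 cis (3 arrangements, 2 chiral); NH3 trans.

4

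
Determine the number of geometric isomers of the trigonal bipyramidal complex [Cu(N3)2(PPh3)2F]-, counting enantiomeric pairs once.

5

Placing the ligands in turn and identifying arrangements related by rotation or reflection leaves 5 distinct geometric isomers.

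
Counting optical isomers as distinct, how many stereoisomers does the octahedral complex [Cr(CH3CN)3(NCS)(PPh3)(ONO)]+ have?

In an octahedral complex each vertex has one trans partner and four cis neighbours.
Systematic placement gives 4 geometric isomers: CH3CN mer (3 arrangements); CH3CN fac (chiral).
One of these lacks any improper symmetry element and so occurs as an enantiomeric pair, giving 4 + 1 = 5 stereoisomers in total.

5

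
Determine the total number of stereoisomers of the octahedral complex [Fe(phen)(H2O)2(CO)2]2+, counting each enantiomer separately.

In an octahedral complex each vertex has one trans partner and four cis neighbours.
Each phen is bidentate and must span two cis positions.
The distinct arrangements are (3 in all): H2O cis, CO trans; H2O cis, CO cis (chiral); H2O trans, CO cis.
One of these lacks any improper symmetry element and so occurs as an enantiomeric pair, giving 3 + 1 = 4 stereoisomers in total.

4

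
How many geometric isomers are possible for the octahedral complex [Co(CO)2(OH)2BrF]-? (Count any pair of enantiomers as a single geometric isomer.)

An octahedron has six vertices in three trans pairs; every non-trans pair is cis.
The distinct arrangements are (6 in all): CO cis, OH trans; CO cis, OH cis (3 arrangements, 2 chiral); CO trans, OH trans; CO trans, OH cis.

6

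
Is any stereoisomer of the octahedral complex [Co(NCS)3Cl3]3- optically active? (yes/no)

no

Working through the distinct placements yields 2 geometric isomers: NCS mer; NCS fac.
Each arrangement has an internal mirror plane or centre of symmetry, so none is chiral.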